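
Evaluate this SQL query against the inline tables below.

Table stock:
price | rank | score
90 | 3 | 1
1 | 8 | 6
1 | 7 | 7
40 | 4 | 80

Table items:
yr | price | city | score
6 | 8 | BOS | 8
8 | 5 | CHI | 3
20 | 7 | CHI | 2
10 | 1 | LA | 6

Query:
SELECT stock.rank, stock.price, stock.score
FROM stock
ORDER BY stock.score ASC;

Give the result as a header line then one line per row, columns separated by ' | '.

After SELECT (4 rows):
stock.rank | stock.price | stock.score
3 | 90 | 1
8 | 1 | 6
7 | 1 | 7
4 | 40 | 80
After ORDER BY (4 rows):
stock.rank | stock.price | stock.score
3 | 90 | 1
8 | 1 | 6
7 | 1 | 7
4 | 40 | 80

== RESULT ==
stock.rank | stock.price | stock.score
3 | 90 | 1
8 | 1 | 6
7 | 1 | 7
4 | 40 | 80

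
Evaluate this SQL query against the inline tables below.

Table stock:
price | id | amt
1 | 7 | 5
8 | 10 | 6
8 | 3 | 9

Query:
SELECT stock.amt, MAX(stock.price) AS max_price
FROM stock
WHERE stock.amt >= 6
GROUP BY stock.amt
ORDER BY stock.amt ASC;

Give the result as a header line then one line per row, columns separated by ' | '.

After WHERE (2 rows):
stock.price | stock.id | stock.amt
8 | 10 | 6
8 | 3 | 9
After GROUP BY (2 rows):
stock.amt | max_price
6 | 8
9 | 8
After ORDER BY (2 rows):
stock.amt | max_price
6 | 8
9 | 8

== RESULT ==
stock.amt | max_price
6 | 8
9 | 8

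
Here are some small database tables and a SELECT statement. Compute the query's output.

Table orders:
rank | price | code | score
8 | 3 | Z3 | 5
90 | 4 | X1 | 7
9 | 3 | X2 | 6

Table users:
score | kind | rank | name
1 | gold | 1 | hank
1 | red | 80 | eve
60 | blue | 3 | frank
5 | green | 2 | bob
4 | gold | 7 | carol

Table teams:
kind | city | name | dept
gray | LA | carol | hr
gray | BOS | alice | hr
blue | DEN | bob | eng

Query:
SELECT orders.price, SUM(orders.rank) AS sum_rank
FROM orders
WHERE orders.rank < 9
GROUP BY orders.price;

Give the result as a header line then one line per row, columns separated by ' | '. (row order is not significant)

After WHERE (1 rows):
orders.rank | orders.price | orders.code | orders.score
8 | 3 | Z3 | 5
After GROUP BY (1 rows):
orders.price | sum_rank
3 | 8

== RESULT ==
orders.price | sum_rank
3 | 8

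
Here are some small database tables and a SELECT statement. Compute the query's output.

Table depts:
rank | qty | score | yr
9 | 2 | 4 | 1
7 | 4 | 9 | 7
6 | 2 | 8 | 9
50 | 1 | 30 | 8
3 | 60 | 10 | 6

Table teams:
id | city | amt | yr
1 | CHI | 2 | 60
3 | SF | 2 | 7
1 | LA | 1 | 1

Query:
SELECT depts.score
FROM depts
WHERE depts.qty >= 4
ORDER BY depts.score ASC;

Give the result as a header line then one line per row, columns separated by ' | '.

After WHERE (2 rows):
depts.rank | depts.qty | depts.score | depts.yr
7 | 4 | 9 | 7
3 | 60 | 10 | 6
After SELECT (2 rows):
depts.score
9
10
After ORDER BY (2 rows):
depts.score
9
10

== RESULT ==
depts.score
9
10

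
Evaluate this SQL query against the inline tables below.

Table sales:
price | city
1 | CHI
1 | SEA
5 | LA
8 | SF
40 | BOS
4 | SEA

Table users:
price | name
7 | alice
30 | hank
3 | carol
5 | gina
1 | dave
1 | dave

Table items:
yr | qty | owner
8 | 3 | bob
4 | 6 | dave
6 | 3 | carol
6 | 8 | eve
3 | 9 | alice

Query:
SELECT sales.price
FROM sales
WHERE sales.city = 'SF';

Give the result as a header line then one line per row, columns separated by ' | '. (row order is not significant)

== RESULT ==
sales.price
8

Derivation:
After WHERE (1 rows):
sales.price | sales.city
8 | SF
After SELECT (1 rows):
sales.price
8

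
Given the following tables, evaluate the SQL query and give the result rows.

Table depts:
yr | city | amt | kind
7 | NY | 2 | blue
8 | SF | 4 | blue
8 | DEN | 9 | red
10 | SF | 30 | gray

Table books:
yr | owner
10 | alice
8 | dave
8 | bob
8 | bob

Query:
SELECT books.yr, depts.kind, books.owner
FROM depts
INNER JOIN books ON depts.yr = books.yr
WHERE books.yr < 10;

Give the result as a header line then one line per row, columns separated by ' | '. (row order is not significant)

== RESULT ==
books.yr | depts.kind | books.owner
8 | blue | dave
8 | blue | bob
8 | blue | bob
8 | red | dave
8 | red | bob
8 | red | bob

Derivation:
After JOIN books (7 rows):
depts.yr | depts.city | depts.amt | depts.kind | books.yr | books.owner
8 | SF | 4 | blue | 8 | dave
8 | SF | 4 | blue | 8 | bob
8 | SF | 4 | blue | 8 | bob
8 | DEN | 9 | red | 8 | dave
8 | DEN | 9 | red | 8 | bob
8 | DEN | 9 | red | 8 | bob
10 | SF | 30 | gray | 10 | alice
After WHERE (6 rows):
depts.yr | depts.city | depts.amt | depts.kind | books.yr | books.owner
8 | SF | 4 | blue | 8 | dave
8 | SF | 4 | blue | 8 | bob
8 | SF | 4 | blue | 8 | bob
8 | DEN | 9 | red | 8 | dave
8 | DEN | 9 | red | 8 | bob
8 | DEN | 9 | red | 8 | bob
After SELECT (6 rows):
books.yr | depts.kind | books.owner
8 | blue | dave
8 | blue | bob
8 | blue | bob
8 | red | dave
8 | red | bob
8 | red | bob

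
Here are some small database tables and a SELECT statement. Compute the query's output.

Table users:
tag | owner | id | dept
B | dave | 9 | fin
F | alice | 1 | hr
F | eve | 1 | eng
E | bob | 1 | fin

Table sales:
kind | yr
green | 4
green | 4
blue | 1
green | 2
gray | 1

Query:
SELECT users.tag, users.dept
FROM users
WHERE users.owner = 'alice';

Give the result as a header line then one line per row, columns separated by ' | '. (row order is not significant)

After WHERE (1 rows):
users.tag | users.owner | users.id | users.dept
F | alice | 1 | hr
After SELECT (1 rows):
users.tag | users.dept
F | hr

== RESULT ==
users.tag | users.dept
F | hr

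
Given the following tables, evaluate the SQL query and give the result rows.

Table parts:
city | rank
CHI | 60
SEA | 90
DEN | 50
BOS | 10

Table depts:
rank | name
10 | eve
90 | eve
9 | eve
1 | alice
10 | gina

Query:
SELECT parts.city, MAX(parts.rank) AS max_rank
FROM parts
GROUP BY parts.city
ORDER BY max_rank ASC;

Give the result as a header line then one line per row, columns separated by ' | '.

== RESULT ==
parts.city | max_rank
BOS | 10
DEN | 50
CHI | 60
SEA | 90

Derivation:
After GROUP BY (4 rows):
parts.city | max_rank
CHI | 60
SEA | 90
DEN | 50
BOS | 10
After ORDER BY (4 rows):
parts.city | max_rank
BOS | 10
DEN | 50
CHI | 60
SEA | 90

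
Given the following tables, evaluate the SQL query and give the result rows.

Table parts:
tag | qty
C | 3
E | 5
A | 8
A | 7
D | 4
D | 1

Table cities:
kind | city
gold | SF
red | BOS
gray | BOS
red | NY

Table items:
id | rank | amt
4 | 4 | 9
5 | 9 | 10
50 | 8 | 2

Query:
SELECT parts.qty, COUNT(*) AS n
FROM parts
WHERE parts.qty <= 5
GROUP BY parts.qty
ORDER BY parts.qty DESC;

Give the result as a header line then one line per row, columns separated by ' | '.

After WHERE (4 rows):
parts.tag | parts.qty
C | 3
E | 5
D | 4
D | 1
After GROUP BY (4 rows):
parts.qty | n
3 | 1
5 | 1
4 | 1
1 | 1
After ORDER BY (4 rows):
parts.qty | n
5 | 1
4 | 1
3 | 1
1 | 1

== RESULT ==
parts.qty | n
5 | 1
4 | 1
3 | 1
1 | 1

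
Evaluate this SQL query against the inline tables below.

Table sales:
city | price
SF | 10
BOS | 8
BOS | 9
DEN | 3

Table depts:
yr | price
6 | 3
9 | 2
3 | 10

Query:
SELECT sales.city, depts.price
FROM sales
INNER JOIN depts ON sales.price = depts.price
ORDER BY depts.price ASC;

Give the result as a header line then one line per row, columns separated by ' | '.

After JOIN depts (2 rows):
sales.city | sales.price | depts.yr | depts.price
SF | 10 | 3 | 10
DEN | 3 | 6 | 3
After SELECT (2 rows):
sales.city | depts.price
SF | 10
DEN | 3
After ORDER BY (2 rows):
sales.city | depts.price
DEN | 3
SF | 10

== RESULT ==
sales.city | depts.price
DEN | 3
SF | 10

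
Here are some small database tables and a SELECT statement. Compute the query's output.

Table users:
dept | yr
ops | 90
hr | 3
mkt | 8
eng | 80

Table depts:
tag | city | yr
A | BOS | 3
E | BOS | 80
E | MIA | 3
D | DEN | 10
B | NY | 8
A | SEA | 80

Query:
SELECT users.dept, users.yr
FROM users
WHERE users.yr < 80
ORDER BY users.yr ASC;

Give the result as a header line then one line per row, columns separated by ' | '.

== RESULT ==
users.dept | users.yr
hr | 3
mkt | 8

Derivation:
After WHERE (2 rows):
users.dept | users.yr
hr | 3
mkt | 8
After SELECT (2 rows):
users.dept | users.yr
hr | 3
mkt | 8
After ORDER BY (2 rows):
users.dept | users.yr
hr | 3
mkt | 8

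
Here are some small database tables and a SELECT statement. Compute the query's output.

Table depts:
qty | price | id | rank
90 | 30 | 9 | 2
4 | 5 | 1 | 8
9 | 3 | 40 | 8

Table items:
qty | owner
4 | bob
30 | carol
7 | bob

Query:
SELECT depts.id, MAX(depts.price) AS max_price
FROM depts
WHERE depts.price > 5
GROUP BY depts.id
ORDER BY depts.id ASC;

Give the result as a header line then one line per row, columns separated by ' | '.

After WHERE (1 rows):
depts.qty | depts.price | depts.id | depts.rank
90 | 30 | 9 | 2
After GROUP BY (1 rows):
depts.id | max_price
9 | 30
After ORDER BY (1 rows):
depts.id | max_price
9 | 30

== RESULT ==
depts.id | max_price
9 | 30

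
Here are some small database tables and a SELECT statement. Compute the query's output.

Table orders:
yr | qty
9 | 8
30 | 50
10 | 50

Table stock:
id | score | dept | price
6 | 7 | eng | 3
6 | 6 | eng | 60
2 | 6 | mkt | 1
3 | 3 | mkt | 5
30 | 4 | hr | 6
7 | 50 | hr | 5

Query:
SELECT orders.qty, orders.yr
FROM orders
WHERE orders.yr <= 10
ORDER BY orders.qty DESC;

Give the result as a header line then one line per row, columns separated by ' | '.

== RESULT ==
orders.qty | orders.yr
50 | 10
8 | 9

Derivation:
After WHERE (2 rows):
orders.yr | orders.qty
9 | 8
10 | 50
After SELECT (2 rows):
orders.qty | orders.yr
8 | 9
50 | 10
After ORDER BY (2 rows):
orders.qty | orders.yr
50 | 10
8 | 9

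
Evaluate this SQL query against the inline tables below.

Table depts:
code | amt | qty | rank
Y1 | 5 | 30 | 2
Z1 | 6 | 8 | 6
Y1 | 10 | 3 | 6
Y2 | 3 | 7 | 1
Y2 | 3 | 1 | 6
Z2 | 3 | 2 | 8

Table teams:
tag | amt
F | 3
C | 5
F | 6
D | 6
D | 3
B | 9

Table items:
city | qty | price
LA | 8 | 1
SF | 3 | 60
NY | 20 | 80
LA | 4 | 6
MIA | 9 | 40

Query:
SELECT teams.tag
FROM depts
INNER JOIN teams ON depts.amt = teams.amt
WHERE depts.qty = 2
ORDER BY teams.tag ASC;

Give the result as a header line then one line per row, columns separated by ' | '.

After JOIN teams (9 rows):
depts.code | depts.amt | depts.qty | depts.rank | teams.tag | teams.amt
Y1 | 5 | 30 | 2 | C | 5
Z1 | 6 | 8 | 6 | F | 6
Z1 | 6 | 8 | 6 | D | 6
Y2 | 3 | 7 | 1 | F | 3
Y2 | 3 | 7 | 1 | D | 3
Y2 | 3 | 1 | 6 | F | 3
Y2 | 3 | 1 | 6 | D | 3
Z2 | 3 | 2 | 8 | F | 3
Z2 | 3 | 2 | 8 | D | 3
After WHERE (2 rows):
depts.code | depts.amt | depts.qty | depts.rank | teams.tag | teams.amt
Z2 | 3 | 2 | 8 | F | 3
Z2 | 3 | 2 | 8 | D | 3
After SELECT (2 rows):
teams.tag
F
D
After ORDER BY (2 rows):
teams.tag
D
F

== RESULT ==
teams.tag
D
F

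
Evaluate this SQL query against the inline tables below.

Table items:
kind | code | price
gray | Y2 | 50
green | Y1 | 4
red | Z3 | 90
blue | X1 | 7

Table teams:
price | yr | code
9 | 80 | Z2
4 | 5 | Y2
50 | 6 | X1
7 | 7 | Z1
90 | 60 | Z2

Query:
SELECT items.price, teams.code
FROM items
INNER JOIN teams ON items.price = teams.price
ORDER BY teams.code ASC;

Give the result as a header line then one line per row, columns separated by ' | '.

== RESULT ==
items.price | teams.code
50 | X1
4 | Y2
7 | Z1
90 | Z2

Derivation:
After JOIN teams (4 rows):
items.kind | items.code | items.price | teams.price | teams.yr | teams.code
gray | Y2 | 50 | 50 | 6 | X1
green | Y1 | 4 | 4 | 5 | Y2
red | Z3 | 90 | 90 | 60 | Z2
blue | X1 | 7 | 7 | 7 | Z1
After SELECT (4 rows):
items.price | teams.code
50 | X1
4 | Y2
90 | Z2
7 | Z1
After ORDER BY (4 rows):
items.price | teams.code
50 | X1
4 | Y2
7 | Z1
90 | Z2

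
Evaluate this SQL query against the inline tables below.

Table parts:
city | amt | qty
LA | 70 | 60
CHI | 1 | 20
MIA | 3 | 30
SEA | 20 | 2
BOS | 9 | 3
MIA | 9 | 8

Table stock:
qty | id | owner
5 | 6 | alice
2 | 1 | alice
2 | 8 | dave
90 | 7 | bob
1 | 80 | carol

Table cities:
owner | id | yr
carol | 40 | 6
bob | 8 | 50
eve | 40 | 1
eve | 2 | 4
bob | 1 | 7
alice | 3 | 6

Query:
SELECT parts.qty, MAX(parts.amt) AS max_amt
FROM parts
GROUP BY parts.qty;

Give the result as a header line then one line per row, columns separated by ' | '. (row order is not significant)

After GROUP BY (6 rows):
parts.qty | max_amt
60 | 70
20 | 1
30 | 3
2 | 20
3 | 9
8 | 9

== RESULT ==
parts.qty | max_amt
60 | 70
20 | 1
30 | 3
2 | 20
3 | 9
8 | 9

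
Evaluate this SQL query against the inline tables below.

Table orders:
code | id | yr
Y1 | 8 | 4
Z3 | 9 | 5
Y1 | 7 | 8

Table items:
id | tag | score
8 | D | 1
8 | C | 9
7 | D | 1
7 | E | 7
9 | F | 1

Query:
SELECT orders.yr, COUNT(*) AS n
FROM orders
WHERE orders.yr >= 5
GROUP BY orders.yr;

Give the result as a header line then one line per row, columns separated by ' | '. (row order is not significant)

== RESULT ==
orders.yr | n
5 | 1
8 | 1

Derivation:
After WHERE (2 rows):
orders.code | orders.id | orders.yr
Z3 | 9 | 5
Y1 | 7 | 8
After GROUP BY (2 rows):
orders.yr | n
5 | 1
8 | 1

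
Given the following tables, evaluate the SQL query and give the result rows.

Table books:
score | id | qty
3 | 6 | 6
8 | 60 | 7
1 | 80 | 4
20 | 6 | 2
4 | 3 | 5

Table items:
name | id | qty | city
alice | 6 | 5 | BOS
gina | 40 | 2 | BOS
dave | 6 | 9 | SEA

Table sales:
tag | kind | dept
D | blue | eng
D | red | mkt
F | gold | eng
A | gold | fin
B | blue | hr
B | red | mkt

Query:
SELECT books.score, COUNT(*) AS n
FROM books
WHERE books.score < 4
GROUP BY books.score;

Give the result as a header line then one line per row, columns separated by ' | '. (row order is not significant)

== RESULT ==
books.score | n
3 | 1
1 | 1

Derivation:
After WHERE (2 rows):
books.score | books.id | books.qty
3 | 6 | 6
1 | 80 | 4
After GROUP BY (2 rows):
books.score | n
3 | 1
1 | 1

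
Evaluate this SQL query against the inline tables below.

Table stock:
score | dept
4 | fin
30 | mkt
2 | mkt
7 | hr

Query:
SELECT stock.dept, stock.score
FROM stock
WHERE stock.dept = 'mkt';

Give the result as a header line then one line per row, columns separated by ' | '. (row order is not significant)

== RESULT ==
stock.dept | stock.score
mkt | 30
mkt | 2

Derivation:
After WHERE (2 rows):
stock.score | stock.dept
30 | mkt
2 | mkt
After SELECT (2 rows):
stock.dept | stock.score
mkt | 30
mkt | 2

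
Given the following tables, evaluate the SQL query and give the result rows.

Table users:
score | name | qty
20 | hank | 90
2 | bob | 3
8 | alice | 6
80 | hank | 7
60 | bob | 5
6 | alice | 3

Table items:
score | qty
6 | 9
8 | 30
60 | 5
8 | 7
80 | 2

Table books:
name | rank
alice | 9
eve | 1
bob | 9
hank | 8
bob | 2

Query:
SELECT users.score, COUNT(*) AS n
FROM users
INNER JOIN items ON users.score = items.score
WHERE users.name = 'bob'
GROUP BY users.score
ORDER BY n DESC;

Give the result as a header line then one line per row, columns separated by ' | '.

== RESULT ==
users.score | n
60 | 1

Derivation:
After JOIN items (5 rows):
users.score | users.name | users.qty | items.score | items.qty
8 | alice | 6 | 8 | 30
8 | alice | 6 | 8 | 7
80 | hank | 7 | 80 | 2
60 | bob | 5 | 60 | 5
6 | alice | 3 | 6 | 9
After WHERE (1 rows):
users.score | users.name | users.qty | items.score | items.qty
60 | bob | 5 | 60 | 5
After GROUP BY (1 rows):
users.score | n
60 | 1
After ORDER BY (1 rows):
users.score | n
60 | 1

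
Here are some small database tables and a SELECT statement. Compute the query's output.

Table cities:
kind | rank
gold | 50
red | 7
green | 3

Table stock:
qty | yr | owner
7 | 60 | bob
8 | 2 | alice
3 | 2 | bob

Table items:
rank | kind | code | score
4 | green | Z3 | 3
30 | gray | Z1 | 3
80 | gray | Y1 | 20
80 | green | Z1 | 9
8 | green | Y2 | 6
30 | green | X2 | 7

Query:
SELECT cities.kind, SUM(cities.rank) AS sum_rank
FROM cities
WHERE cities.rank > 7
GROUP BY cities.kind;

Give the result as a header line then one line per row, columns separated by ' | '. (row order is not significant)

== RESULT ==
cities.kind | sum_rank
gold | 50

Derivation:
After WHERE (1 rows):
cities.kind | cities.rank
gold | 50
After GROUP BY (1 rows):
cities.kind | sum_rank
gold | 50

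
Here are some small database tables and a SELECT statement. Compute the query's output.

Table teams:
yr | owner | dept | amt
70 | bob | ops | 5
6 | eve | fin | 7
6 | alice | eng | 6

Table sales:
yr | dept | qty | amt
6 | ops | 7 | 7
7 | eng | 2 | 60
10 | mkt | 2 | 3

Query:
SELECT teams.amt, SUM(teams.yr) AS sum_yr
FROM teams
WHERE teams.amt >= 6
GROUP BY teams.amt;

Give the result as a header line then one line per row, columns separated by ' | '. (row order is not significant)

== RESULT ==
teams.amt | sum_yr
7 | 6
6 | 6

Derivation:
After WHERE (2 rows):
teams.yr | teams.owner | teams.dept | teams.amt
6 | eve | fin | 7
6 | alice | eng | 6
After GROUP BY (2 rows):
teams.amt | sum_yr
7 | 6
6 | 6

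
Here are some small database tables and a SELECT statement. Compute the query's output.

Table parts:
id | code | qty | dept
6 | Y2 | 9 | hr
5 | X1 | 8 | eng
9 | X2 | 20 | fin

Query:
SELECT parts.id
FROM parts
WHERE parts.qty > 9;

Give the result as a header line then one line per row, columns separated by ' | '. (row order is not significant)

== RESULT ==
parts.id
9

Derivation:
After WHERE (1 rows):
parts.id | parts.code | parts.qty | parts.dept
9 | X2 | 20 | fin
After SELECT (1 rows):
parts.id
9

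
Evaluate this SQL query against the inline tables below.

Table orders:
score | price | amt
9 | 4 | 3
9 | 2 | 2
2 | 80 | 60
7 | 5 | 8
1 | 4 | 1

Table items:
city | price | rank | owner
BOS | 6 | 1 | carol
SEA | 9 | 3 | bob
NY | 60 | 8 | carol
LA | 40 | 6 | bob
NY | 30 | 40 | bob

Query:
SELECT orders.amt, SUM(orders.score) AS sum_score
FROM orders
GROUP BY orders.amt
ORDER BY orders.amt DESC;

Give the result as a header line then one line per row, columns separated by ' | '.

== RESULT ==
orders.amt | sum_score
60 | 2
8 | 7
3 | 9
2 | 9
1 | 1

Derivation:
After GROUP BY (5 rows):
orders.amt | sum_score
3 | 9
2 | 9
60 | 2
8 | 7
1 | 1
After ORDER BY (5 rows):
orders.amt | sum_score
60 | 2
8 | 7
3 | 9
2 | 9
1 | 1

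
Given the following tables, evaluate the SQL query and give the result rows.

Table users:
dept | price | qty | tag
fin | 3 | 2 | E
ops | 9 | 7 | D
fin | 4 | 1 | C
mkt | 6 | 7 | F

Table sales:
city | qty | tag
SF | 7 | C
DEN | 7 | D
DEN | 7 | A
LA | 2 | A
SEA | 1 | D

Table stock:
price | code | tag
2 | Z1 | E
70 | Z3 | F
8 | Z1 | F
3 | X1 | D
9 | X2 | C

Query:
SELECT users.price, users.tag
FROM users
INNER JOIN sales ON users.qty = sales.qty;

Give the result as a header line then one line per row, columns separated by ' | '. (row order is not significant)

== RESULT ==
users.price | users.tag
3 | E
9 | D
9 | D
9 | D
4 | C
6 | F
6 | F
6 | F

Derivation:
After JOIN sales (8 rows):
users.dept | users.price | users.qty | users.tag | sales.city | sales.qty | sales.tag
fin | 3 | 2 | E | LA | 2 | A
ops | 9 | 7 | D | SF | 7 | C
ops | 9 | 7 | D | DEN | 7 | D
ops | 9 | 7 | D | DEN | 7 | A
fin | 4 | 1 | C | SEA | 1 | D
mkt | 6 | 7 | F | SF | 7 | C
mkt | 6 | 7 | F | DEN | 7 | D
mkt | 6 | 7 | F | DEN | 7 | A
After SELECT (8 rows):
users.price | users.tag
3 | E
9 | D
9 | D
9 | D
4 | C
6 | F
6 | F
6 | F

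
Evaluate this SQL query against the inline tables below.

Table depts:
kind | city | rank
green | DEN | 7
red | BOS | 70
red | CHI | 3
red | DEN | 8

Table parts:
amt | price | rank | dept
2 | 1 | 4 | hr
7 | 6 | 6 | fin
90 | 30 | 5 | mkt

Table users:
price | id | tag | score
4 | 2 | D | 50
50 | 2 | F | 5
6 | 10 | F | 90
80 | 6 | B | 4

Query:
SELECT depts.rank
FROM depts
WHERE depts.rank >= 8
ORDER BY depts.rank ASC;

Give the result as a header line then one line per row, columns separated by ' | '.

== RESULT ==
depts.rank
8
70

Derivation:
After WHERE (2 rows):
depts.kind | depts.city | depts.rank
red | BOS | 70
red | DEN | 8
After SELECT (2 rows):
depts.rank
70
8
After ORDER BY (2 rows):
depts.rank
8
70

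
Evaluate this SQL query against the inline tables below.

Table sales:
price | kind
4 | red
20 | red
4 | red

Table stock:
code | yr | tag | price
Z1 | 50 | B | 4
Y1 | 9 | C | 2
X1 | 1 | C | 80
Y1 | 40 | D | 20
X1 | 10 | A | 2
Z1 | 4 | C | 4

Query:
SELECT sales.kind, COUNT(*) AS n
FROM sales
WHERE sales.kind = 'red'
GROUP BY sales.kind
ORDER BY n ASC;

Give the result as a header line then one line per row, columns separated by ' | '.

== RESULT ==
sales.kind | n
red | 3

Derivation:
After WHERE (3 rows):
sales.price | sales.kind
4 | red
20 | red
4 | red
After GROUP BY (1 rows):
sales.kind | n
red | 3
After ORDER BY (1 rows):
sales.kind | n
red | 3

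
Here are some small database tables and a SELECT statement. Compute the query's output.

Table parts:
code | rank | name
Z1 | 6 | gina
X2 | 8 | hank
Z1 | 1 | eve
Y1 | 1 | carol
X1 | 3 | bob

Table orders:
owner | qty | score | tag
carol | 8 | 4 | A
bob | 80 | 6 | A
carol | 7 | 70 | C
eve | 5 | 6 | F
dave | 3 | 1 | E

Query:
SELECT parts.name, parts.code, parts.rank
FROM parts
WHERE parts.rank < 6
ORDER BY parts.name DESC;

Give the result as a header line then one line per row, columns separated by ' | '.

== RESULT ==
parts.name | parts.code | parts.rank
eve | Z1 | 1
carol | Y1 | 1
bob | X1 | 3

Derivation:
After WHERE (3 rows):
parts.code | parts.rank | parts.name
Z1 | 1 | eve
Y1 | 1 | carol
X1 | 3 | bob
After SELECT (3 rows):
parts.name | parts.code | parts.rank
eve | Z1 | 1
carol | Y1 | 1
bob | X1 | 3
After ORDER BY (3 rows):
parts.name | parts.code | parts.rank
eve | Z1 | 1
carol | Y1 | 1
bob | X1 | 3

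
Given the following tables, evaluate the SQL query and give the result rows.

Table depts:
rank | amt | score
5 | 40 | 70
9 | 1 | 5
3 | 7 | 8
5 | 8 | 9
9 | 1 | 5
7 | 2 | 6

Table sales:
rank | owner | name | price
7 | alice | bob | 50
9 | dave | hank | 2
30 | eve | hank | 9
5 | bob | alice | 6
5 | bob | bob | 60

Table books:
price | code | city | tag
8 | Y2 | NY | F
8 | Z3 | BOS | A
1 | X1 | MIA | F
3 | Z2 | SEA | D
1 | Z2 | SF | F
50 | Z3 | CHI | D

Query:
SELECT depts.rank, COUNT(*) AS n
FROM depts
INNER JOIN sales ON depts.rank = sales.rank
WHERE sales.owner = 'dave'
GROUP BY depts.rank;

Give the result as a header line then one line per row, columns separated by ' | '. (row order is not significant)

After JOIN sales (7 rows):
depts.rank | depts.amt | depts.score | sales.rank | sales.owner | sales.name | sales.price
5 | 40 | 70 | 5 | bob | alice | 6
5 | 40 | 70 | 5 | bob | bob | 60
9 | 1 | 5 | 9 | dave | hank | 2
5 | 8 | 9 | 5 | bob | alice | 6
5 | 8 | 9 | 5 | bob | bob | 60
9 | 1 | 5 | 9 | dave | hank | 2
7 | 2 | 6 | 7 | alice | bob | 50
After WHERE (2 rows):
depts.rank | depts.amt | depts.score | sales.rank | sales.owner | sales.name | sales.price
9 | 1 | 5 | 9 | dave | hank | 2
9 | 1 | 5 | 9 | dave | hank | 2
After GROUP BY (1 rows):
depts.rank | n
9 | 2

== RESULT ==
depts.rank | n
9 | 2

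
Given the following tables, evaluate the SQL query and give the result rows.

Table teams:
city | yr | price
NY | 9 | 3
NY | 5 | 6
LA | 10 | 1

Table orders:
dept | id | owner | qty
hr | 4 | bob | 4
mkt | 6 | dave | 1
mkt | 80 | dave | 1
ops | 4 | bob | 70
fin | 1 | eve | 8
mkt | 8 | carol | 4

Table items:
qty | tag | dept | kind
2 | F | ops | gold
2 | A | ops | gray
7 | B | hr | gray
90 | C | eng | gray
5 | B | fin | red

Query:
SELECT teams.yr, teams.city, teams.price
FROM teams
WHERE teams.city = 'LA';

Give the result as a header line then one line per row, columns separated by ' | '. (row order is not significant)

After WHERE (1 rows):
teams.city | teams.yr | teams.price
LA | 10 | 1
After SELECT (1 rows):
teams.yr | teams.city | teams.price
10 | LA | 1

== RESULT ==
teams.yr | teams.city | teams.price
10 | LA | 1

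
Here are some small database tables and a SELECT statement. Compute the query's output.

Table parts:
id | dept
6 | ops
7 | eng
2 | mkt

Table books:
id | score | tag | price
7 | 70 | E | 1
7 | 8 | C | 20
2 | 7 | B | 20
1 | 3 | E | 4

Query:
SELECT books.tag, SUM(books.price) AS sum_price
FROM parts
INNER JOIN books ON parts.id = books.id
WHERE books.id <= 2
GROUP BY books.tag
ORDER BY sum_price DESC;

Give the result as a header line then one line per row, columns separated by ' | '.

== RESULT ==
books.tag | sum_price
B | 20

Derivation:
After JOIN books (3 rows):
parts.id | parts.dept | books.id | books.score | books.tag | books.price
7 | eng | 7 | 70 | E | 1
7 | eng | 7 | 8 | C | 20
2 | mkt | 2 | 7 | B | 20
After WHERE (1 rows):
parts.id | parts.dept | books.id | books.score | books.tag | books.price
2 | mkt | 2 | 7 | B | 20
After GROUP BY (1 rows):
books.tag | sum_price
B | 20
After ORDER BY (1 rows):
books.tag | sum_price
B | 20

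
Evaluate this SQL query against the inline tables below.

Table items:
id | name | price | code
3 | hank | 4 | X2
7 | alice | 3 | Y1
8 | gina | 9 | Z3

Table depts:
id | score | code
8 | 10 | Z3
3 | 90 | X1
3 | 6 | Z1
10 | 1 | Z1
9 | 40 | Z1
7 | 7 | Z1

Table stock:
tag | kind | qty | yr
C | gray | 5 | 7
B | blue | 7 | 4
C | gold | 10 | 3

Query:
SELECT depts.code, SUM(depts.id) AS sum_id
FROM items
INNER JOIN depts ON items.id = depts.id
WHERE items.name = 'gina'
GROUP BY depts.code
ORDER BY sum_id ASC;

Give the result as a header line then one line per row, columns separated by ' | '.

== RESULT ==
depts.code | sum_id
Z3 | 8

Derivation:
After JOIN depts (4 rows):
items.id | items.name | items.price | items.code | depts.id | depts.score | depts.code
3 | hank | 4 | X2 | 3 | 90 | X1
3 | hank | 4 | X2 | 3 | 6 | Z1
7 | alice | 3 | Y1 | 7 | 7 | Z1
8 | gina | 9 | Z3 | 8 | 10 | Z3
After WHERE (1 rows):
items.id | items.name | items.price | items.code | depts.id | depts.score | depts.code
8 | gina | 9 | Z3 | 8 | 10 | Z3
After GROUP BY (1 rows):
depts.code | sum_id
Z3 | 8
After ORDER BY (1 rows):
depts.code | sum_id
Z3 | 8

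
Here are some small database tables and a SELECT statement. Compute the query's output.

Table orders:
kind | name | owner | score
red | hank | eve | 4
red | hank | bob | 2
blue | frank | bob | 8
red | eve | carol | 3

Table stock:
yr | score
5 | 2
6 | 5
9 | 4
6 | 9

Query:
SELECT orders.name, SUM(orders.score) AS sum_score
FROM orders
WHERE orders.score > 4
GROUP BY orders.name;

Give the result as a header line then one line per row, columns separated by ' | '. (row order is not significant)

== RESULT ==
orders.name | sum_score
frank | 8

Derivation:
After WHERE (1 rows):
orders.kind | orders.name | orders.owner | orders.score
blue | frank | bob | 8
After GROUP BY (1 rows):
orders.name | sum_score
frank | 8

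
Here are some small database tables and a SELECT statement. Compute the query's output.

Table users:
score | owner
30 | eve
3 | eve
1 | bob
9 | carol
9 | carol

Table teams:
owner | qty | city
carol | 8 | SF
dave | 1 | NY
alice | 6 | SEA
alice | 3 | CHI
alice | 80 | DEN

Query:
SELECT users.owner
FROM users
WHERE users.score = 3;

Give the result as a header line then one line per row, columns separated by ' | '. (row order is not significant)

After WHERE (1 rows):
users.score | users.owner
3 | eve
After SELECT (1 rows):
users.owner
eve

== RESULT ==
users.owner
eve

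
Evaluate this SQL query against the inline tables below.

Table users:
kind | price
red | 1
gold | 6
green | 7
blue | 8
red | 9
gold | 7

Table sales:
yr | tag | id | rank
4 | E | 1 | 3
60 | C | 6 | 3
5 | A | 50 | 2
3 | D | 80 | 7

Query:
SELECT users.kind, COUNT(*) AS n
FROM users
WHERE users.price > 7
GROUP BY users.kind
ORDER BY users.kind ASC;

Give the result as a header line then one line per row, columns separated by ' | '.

== RESULT ==
users.kind | n
blue | 1
red | 1

Derivation:
After WHERE (2 rows):
users.kind | users.price
blue | 8
red | 9
After GROUP BY (2 rows):
users.kind | n
blue | 1
red | 1
After ORDER BY (2 rows):
users.kind | n
blue | 1
red | 1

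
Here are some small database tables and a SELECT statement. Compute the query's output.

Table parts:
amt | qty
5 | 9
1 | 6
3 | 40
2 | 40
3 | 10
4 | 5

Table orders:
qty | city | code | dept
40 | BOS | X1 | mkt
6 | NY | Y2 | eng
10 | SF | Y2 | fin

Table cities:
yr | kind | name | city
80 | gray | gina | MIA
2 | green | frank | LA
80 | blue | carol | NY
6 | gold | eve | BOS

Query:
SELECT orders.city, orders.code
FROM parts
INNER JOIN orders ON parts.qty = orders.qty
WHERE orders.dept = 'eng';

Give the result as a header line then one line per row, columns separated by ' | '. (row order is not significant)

After JOIN orders (4 rows):
parts.amt | parts.qty | orders.qty | orders.city | orders.code | orders.dept
1 | 6 | 6 | NY | Y2 | eng
3 | 40 | 40 | BOS | X1 | mkt
2 | 40 | 40 | BOS | X1 | mkt
3 | 10 | 10 | SF | Y2 | fin
After WHERE (1 rows):
parts.amt | parts.qty | orders.qty | orders.city | orders.code | orders.dept
1 | 6 | 6 | NY | Y2 | eng
After SELECT (1 rows):
orders.city | orders.code
NY | Y2

== RESULT ==
orders.city | orders.code
NY | Y2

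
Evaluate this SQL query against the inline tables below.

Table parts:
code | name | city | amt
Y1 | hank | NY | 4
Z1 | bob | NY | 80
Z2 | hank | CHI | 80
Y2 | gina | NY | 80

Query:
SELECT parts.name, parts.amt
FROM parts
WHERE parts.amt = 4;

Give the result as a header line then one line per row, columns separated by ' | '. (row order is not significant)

== RESULT ==
parts.name | parts.amt
hank | 4

Derivation:
After WHERE (1 rows):
parts.code | parts.name | parts.city | parts.amt
Y1 | hank | NY | 4
After SELECT (1 rows):
parts.name | parts.amt
hank | 4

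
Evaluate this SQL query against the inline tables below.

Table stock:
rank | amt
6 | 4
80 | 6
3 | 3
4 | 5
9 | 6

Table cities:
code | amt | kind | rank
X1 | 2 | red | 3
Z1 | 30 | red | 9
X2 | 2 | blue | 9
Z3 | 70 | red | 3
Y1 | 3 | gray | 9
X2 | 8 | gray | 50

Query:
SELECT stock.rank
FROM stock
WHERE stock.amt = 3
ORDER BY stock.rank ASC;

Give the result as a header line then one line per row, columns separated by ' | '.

After WHERE (1 rows):
stock.rank | stock.amt
3 | 3
After SELECT (1 rows):
stock.rank
3
After ORDER BY (1 rows):
stock.rank
3

== RESULT ==
stock.rank
3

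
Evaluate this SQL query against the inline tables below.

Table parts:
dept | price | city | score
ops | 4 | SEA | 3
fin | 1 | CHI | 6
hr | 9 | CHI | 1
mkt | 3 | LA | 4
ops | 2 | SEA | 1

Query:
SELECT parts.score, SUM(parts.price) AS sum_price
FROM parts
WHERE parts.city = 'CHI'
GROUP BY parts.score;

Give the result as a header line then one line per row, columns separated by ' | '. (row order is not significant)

== RESULT ==
parts.score | sum_price
6 | 1
1 | 9

Derivation:
After WHERE (2 rows):
parts.dept | parts.price | parts.city | parts.score
fin | 1 | CHI | 6
hr | 9 | CHI | 1
After GROUP BY (2 rows):
parts.score | sum_price
6 | 1
1 | 9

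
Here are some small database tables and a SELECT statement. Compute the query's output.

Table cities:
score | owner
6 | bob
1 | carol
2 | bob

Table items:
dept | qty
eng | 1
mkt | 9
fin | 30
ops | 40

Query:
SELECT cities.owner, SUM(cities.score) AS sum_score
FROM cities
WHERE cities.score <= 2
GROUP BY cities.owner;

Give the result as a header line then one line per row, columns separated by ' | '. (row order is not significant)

After WHERE (2 rows):
cities.score | cities.owner
1 | carol
2 | bob
After GROUP BY (2 rows):
cities.owner | sum_score
carol | 1
bob | 2

== RESULT ==
cities.owner | sum_score
carol | 1
bob | 2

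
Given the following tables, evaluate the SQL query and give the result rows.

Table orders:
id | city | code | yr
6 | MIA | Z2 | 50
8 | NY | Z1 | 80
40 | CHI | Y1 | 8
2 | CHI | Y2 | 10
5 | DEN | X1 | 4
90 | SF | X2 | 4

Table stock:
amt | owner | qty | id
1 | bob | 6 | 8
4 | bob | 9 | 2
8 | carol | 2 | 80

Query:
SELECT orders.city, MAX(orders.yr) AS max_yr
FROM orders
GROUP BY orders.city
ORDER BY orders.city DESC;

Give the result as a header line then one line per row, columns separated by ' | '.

After GROUP BY (5 rows):
orders.city | max_yr
MIA | 50
NY | 80
CHI | 10
DEN | 4
SF | 4
After ORDER BY (5 rows):
orders.city | max_yr
SF | 4
NY | 80
MIA | 50
DEN | 4
CHI | 10

== RESULT ==
orders.city | max_yr
SF | 4
NY | 80
MIA | 50
DEN | 4
CHI | 10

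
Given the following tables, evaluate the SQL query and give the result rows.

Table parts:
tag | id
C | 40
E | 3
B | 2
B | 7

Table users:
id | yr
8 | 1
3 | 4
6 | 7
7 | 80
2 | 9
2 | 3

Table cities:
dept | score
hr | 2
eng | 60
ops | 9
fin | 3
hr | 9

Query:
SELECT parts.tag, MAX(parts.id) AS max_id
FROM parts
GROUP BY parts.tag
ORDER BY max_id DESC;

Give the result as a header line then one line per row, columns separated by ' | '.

After GROUP BY (3 rows):
parts.tag | max_id
C | 40
E | 3
B | 7
After ORDER BY (3 rows):
parts.tag | max_id
C | 40
B | 7
E | 3

== RESULT ==
parts.tag | max_id
C | 40
B | 7
E | 3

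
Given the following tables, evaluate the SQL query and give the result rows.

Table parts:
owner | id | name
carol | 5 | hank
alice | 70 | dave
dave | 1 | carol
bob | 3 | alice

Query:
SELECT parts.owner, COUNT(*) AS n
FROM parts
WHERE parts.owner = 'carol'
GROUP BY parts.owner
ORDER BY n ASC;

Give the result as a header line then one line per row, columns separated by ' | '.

After WHERE (1 rows):
parts.owner | parts.id | parts.name
carol | 5 | hank
After GROUP BY (1 rows):
parts.owner | n
carol | 1
After ORDER BY (1 rows):
parts.owner | n
carol | 1

== RESULT ==
parts.owner | n
carol | 1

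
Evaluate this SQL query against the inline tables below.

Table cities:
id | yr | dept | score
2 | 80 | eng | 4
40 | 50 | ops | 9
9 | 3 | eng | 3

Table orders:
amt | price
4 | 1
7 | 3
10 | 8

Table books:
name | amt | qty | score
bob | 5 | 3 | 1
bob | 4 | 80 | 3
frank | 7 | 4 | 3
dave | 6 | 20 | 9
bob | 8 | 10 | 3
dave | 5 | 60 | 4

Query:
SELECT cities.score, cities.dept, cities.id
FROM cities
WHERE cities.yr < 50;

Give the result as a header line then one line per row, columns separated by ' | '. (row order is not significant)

== RESULT ==
cities.score | cities.dept | cities.id
3 | eng | 9

Derivation:
After WHERE (1 rows):
cities.id | cities.yr | cities.dept | cities.score
9 | 3 | eng | 3
After SELECT (1 rows):
cities.score | cities.dept | cities.id
3 | eng | 9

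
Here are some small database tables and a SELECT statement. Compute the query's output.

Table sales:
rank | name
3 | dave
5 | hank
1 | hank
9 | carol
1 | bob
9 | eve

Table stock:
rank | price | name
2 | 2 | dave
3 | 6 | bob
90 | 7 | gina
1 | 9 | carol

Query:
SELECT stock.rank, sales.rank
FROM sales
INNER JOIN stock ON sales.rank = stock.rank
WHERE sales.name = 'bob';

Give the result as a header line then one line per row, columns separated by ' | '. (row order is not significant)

After JOIN stock (3 rows):
sales.rank | sales.name | stock.rank | stock.price | stock.name
3 | dave | 3 | 6 | bob
1 | hank | 1 | 9 | carol
1 | bob | 1 | 9 | carol
After WHERE (1 rows):
sales.rank | sales.name | stock.rank | stock.price | stock.name
1 | bob | 1 | 9 | carol
After SELECT (1 rows):
stock.rank | sales.rank
1 | 1

== RESULT ==
stock.rank | sales.rank
1 | 1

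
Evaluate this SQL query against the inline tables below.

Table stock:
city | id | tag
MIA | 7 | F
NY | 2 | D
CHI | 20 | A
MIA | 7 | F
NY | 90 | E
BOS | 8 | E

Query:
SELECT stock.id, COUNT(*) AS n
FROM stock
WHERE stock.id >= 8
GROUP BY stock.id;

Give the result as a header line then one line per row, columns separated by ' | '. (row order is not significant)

== RESULT ==
stock.id | n
20 | 1
90 | 1
8 | 1

Derivation:
After WHERE (3 rows):
stock.city | stock.id | stock.tag
CHI | 20 | A
NY | 90 | E
BOS | 8 | E
After GROUP BY (3 rows):
stock.id | n
20 | 1
90 | 1
8 | 1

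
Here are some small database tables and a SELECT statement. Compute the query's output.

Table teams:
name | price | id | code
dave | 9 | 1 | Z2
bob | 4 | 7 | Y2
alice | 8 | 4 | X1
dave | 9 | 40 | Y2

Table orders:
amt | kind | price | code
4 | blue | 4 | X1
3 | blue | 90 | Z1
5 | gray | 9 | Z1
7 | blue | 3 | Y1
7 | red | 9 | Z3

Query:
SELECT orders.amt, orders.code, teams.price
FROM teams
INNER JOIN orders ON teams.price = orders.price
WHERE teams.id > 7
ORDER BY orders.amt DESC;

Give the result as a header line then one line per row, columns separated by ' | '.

After JOIN orders (5 rows):
teams.name | teams.price | teams.id | teams.code | orders.amt | orders.kind | orders.price | orders.code
dave | 9 | 1 | Z2 | 5 | gray | 9 | Z1
dave | 9 | 1 | Z2 | 7 | red | 9 | Z3
bob | 4 | 7 | Y2 | 4 | blue | 4 | X1
dave | 9 | 40 | Y2 | 5 | gray | 9 | Z1
dave | 9 | 40 | Y2 | 7 | red | 9 | Z3
After WHERE (2 rows):
teams.name | teams.price | teams.id | teams.code | orders.amt | orders.kind | orders.price | orders.code
dave | 9 | 40 | Y2 | 5 | gray | 9 | Z1
dave | 9 | 40 | Y2 | 7 | red | 9 | Z3
After SELECT (2 rows):
orders.amt | orders.code | teams.price
5 | Z1 | 9
7 | Z3 | 9
After ORDER BY (2 rows):
orders.amt | orders.code | teams.price
7 | Z3 | 9
5 | Z1 | 9

== RESULT ==
orders.amt | orders.code | teams.price
7 | Z3 | 9
5 | Z1 | 9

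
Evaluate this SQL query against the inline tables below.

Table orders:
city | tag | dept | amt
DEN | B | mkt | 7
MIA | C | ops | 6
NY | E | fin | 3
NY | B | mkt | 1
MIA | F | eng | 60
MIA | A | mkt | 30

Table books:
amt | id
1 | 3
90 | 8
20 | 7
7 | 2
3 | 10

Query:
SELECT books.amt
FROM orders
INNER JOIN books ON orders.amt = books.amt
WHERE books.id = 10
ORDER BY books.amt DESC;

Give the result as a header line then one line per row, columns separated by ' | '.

After JOIN books (3 rows):
orders.city | orders.tag | orders.dept | orders.amt | books.amt | books.id
DEN | B | mkt | 7 | 7 | 2
NY | E | fin | 3 | 3 | 10
NY | B | mkt | 1 | 1 | 3
After WHERE (1 rows):
orders.city | orders.tag | orders.dept | orders.amt | books.amt | books.id
NY | E | fin | 3 | 3 | 10
After SELECT (1 rows):
books.amt
3
After ORDER BY (1 rows):
books.amt
3

== RESULT ==
books.amt
3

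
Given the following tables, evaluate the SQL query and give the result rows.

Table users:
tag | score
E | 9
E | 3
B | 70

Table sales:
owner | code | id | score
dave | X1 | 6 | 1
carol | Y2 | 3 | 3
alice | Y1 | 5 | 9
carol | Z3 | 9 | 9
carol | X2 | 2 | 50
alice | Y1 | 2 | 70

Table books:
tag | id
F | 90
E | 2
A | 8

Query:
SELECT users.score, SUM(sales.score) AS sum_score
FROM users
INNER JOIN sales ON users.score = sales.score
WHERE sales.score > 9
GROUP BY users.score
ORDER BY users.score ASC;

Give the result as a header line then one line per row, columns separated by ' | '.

== RESULT ==
users.score | sum_score
70 | 70

Derivation:
After JOIN sales (4 rows):
users.tag | users.score | sales.owner | sales.code | sales.id | sales.score
E | 9 | alice | Y1 | 5 | 9
E | 9 | carol | Z3 | 9 | 9
E | 3 | carol | Y2 | 3 | 3
B | 70 | alice | Y1 | 2 | 70
After WHERE (1 rows):
users.tag | users.score | sales.owner | sales.code | sales.id | sales.score
B | 70 | alice | Y1 | 2 | 70
After GROUP BY (1 rows):
users.score | sum_score
70 | 70
After ORDER BY (1 rows):
users.score | sum_score
70 | 70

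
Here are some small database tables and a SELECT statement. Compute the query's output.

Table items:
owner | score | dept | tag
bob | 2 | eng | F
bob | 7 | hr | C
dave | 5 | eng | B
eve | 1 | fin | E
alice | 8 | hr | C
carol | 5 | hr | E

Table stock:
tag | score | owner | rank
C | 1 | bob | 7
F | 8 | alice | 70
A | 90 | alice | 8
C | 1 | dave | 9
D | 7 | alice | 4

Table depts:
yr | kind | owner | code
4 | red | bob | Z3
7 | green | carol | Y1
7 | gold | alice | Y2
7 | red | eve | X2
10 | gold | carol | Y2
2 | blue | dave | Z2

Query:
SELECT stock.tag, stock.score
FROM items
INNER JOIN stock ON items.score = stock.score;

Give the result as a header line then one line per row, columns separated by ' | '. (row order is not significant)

== RESULT ==
stock.tag | stock.score
D | 7
C | 1
C | 1
F | 8

Derivation:
After JOIN stock (4 rows):
items.owner | items.score | items.dept | items.tag | stock.tag | stock.score | stock.owner | stock.rank
bob | 7 | hr | C | D | 7 | alice | 4
eve | 1 | fin | E | C | 1 | bob | 7
eve | 1 | fin | E | C | 1 | dave | 9
alice | 8 | hr | C | F | 8 | alice | 70
After SELECT (4 rows):
stock.tag | stock.score
D | 7
C | 1
C | 1
F | 8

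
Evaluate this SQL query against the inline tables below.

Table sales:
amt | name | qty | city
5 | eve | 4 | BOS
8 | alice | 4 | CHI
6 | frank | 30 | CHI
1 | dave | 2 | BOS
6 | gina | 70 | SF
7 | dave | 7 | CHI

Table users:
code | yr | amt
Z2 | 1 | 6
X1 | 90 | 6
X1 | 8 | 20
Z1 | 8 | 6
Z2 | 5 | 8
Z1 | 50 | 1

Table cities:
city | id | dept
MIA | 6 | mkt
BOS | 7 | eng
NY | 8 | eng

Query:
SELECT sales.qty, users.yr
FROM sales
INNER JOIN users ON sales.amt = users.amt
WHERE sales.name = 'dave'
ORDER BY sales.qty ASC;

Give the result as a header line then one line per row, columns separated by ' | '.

After JOIN users (8 rows):
sales.amt | sales.name | sales.qty | sales.city | users.code | users.yr | users.amt
8 | alice | 4 | CHI | Z2 | 5 | 8
6 | frank | 30 | CHI | Z2 | 1 | 6
6 | frank | 30 | CHI | X1 | 90 | 6
6 | frank | 30 | CHI | Z1 | 8 | 6
1 | dave | 2 | BOS | Z1 | 50 | 1
6 | gina | 70 | SF | Z2 | 1 | 6
6 | gina | 70 | SF | X1 | 90 | 6
6 | gina | 70 | SF | Z1 | 8 | 6
After WHERE (1 rows):
sales.amt | sales.name | sales.qty | sales.city | users.code | users.yr | users.amt
1 | dave | 2 | BOS | Z1 | 50 | 1
After SELECT (1 rows):
sales.qty | users.yr
2 | 50
After ORDER BY (1 rows):
sales.qty | users.yr
2 | 50

== RESULT ==
sales.qty | users.yr
2 | 50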